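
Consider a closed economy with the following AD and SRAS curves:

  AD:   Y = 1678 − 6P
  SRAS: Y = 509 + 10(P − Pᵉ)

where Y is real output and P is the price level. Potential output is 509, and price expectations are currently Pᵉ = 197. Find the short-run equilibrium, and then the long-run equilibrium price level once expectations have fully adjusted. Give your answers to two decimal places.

Short run: P = 196.19, Y = 500.88. Long run: P = 194.83.

Short run: with Pᵉ = 197, SRAS is Y = 10P − 1461. Setting AD = SRAS gives 3139 = 16P, so P = 196.19 and Y = 1678 − 6P = 500.88.
Output 500.88 is below potential 509, so over time expected prices fall and SRAS shifts right until Y returns to 509.
Long run: Y = 509 on the AD curve gives 509 = 1678 − 6P, so P = 194.83.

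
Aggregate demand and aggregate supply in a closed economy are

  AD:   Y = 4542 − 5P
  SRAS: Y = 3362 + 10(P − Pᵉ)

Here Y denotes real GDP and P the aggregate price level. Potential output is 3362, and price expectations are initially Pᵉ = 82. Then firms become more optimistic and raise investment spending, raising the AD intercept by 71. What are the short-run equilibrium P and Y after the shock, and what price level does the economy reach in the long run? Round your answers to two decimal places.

AD shifts right: new AD is Y = 4613 − 5P. With Pᵉ = 82, SRAS is Y = 2542 + 10P.
Short run: 4613 − 5P = 2542 + 10P gives 2071 = 15P, so P = 138.07 and Y = 4613 − 5P = 3922.67.
Y = 3922.67 is above potential 3362; expectations adjust and SRAS shifts left until Y = 3362.
Long run: on the new AD curve, 3362 = 4613 − 5P gives P = 250.20.

Short run: P = 138.07, Y = 3922.67. Long run: P = 250.20.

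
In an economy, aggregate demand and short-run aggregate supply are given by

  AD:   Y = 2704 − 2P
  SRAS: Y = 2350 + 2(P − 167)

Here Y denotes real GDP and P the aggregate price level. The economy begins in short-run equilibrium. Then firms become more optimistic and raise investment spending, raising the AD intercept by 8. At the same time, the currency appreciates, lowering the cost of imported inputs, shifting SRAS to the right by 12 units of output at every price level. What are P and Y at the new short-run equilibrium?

P = 171, Y = 2370

After both shocks: AD is Y = 2712 − 2P and SRAS is Y = 2028 + 2P.
Setting them equal: 684 = 4P, so P = 171.
Y = 2712 − 2·171 = 2370.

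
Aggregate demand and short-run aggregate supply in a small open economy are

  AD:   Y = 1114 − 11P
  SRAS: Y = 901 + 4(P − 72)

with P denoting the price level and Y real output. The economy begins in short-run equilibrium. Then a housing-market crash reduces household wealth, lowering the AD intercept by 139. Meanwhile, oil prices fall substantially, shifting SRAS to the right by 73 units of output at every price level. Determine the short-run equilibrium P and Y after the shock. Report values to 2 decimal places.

After both shocks: AD is Y = 975 − 11P and SRAS is Y = 686 + 4P.
Setting them equal: 289 = 15P, so P = 19.27.
Substituting into AD, Y = 763.07.

P = 19.27, Y = 763.07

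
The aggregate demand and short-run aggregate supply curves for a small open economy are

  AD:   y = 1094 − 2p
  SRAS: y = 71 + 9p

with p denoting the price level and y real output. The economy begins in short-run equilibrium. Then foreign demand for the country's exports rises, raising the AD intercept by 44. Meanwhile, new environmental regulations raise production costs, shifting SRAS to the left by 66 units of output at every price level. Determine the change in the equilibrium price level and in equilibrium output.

After both shocks: AD is y = 1138 − 2p and SRAS is y = 5 + 9p.
Setting them equal: 1133 = 11p, so p = 103.
y = 1138 − 2·103 = 932.
Initially p = 93, y = 908, so Δp = +10 and Δy = +24.

Δp = +10, Δy = +24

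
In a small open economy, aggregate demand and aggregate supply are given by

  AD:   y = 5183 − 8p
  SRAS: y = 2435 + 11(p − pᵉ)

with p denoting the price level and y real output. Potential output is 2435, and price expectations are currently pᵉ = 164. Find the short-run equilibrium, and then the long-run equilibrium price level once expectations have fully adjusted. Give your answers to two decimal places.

Short run: p = 239.58, y = 3266.37. Long run: p = 343.50.

Short run: with pᵉ = 164, SRAS is y = 631 + 11p. Setting AD = SRAS gives 4552 = 19p, so p = 239.58 and y = 5183 − 8p = 3266.37.
Output 3266.37 is above potential 2435, so over time expected prices rise and SRAS shifts left until y returns to 2435.
Long run: y = 2435 on the AD curve gives 2435 = 5183 − 8p, so p = 343.50.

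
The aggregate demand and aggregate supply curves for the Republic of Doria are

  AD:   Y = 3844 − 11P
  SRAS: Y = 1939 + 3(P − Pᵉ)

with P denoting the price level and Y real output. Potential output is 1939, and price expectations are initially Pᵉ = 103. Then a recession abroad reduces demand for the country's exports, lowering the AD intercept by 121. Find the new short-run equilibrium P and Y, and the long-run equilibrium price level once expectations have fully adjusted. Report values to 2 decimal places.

Short run: P = 149.50, Y = 2078.50. Long run: P = 162.18.

AD shifts left: new AD is Y = 3723 − 11P. With Pᵉ = 103, SRAS is Y = 1630 + 3P.
Short run: 3723 − 11P = 1630 + 3P gives 2093 = 14P, so P = 149.50 and Y = 3723 − 11P = 2078.50.
Y = 2078.50 is above potential 1939; expectations adjust and SRAS shifts left until Y = 1939.
Long run: on the new AD curve, 1939 = 3723 − 11P gives P = 162.18.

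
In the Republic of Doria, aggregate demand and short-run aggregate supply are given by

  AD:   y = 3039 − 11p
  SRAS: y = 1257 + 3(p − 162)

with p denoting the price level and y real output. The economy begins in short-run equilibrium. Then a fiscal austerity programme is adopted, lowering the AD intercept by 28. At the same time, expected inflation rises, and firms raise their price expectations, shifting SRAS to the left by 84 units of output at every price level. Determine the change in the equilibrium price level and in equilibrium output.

Δp = +4, Δy = -72

After both shocks: AD is y = 3011 − 11p and SRAS is y = 687 + 3p.
Setting them equal: 2324 = 14p, so p = 166.
y = 3011 − 11·166 = 1185.
Initially p = 162, y = 1257, so Δp = +4 and Δy = -72.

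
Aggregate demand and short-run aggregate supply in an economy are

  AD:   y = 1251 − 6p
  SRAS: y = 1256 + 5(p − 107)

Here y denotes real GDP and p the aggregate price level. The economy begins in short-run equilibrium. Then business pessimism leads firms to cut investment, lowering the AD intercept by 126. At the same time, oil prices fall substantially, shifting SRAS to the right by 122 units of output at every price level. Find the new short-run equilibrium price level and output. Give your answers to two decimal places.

p = 25.64, y = 971.18

After both shocks: AD is y = 1125 − 6p and SRAS is y = 843 + 5p.
Setting them equal: 282 = 11p, so p = 25.64.
Substituting into AD, y = 971.18.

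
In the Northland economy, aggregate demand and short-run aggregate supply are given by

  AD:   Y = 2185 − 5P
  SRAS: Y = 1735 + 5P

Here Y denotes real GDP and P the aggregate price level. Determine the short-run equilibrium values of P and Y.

Set AD = SRAS: 2185 − 5P = 1735 + 5P, so 450 = 10P and P = 45.
Then Y = 2185 − 5·45 = 1960.

P = 45, Y = 1960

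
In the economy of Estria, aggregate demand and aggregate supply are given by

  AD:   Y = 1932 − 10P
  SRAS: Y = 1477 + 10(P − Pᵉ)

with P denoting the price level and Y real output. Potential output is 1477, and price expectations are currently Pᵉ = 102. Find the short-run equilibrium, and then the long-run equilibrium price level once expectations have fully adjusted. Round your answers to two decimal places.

Short run: P = 73.75, Y = 1194.50. Long run: P = 45.50.

Short run: with Pᵉ = 102, SRAS is Y = 457 + 10P. Setting AD = SRAS gives 1475 = 20P, so P = 73.75 and Y = 1932 − 10P = 1194.50.
Output 1194.50 is below potential 1477, so over time expected prices fall and SRAS shifts right until Y returns to 1477.
Long run: Y = 1477 on the AD curve gives 1477 = 1932 − 10P, so P = 45.50.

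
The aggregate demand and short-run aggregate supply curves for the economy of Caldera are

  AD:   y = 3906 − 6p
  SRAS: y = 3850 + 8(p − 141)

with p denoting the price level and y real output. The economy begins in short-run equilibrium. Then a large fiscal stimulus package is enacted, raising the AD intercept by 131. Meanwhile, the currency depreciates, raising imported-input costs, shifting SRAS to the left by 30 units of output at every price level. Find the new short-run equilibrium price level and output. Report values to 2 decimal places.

After both shocks: AD is y = 4037 − 6p and SRAS is y = 2692 + 8p.
Setting them equal: 1345 = 14p, so p = 96.07.
Substituting into AD, y = 3460.57.

p = 96.07, y = 3460.57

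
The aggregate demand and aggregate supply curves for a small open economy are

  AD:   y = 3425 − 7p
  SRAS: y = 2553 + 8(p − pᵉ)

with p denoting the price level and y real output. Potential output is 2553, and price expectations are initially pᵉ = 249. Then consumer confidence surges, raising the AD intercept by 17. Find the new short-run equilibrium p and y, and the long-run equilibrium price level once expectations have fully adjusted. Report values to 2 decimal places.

AD shifts right: new AD is y = 3442 − 7p. With pᵉ = 249, SRAS is y = 561 + 8p.
Short run: 3442 − 7p = 561 + 8p gives 2881 = 15p, so p = 192.07 and y = 3442 − 7p = 2097.53.
y = 2097.53 is below potential 2553; expectations adjust and SRAS shifts right until y = 2553.
Long run: on the new AD curve, 2553 = 3442 − 7p gives p = 127.00.

Short run: p = 192.07, y = 2097.53. Long run: p = 127.00.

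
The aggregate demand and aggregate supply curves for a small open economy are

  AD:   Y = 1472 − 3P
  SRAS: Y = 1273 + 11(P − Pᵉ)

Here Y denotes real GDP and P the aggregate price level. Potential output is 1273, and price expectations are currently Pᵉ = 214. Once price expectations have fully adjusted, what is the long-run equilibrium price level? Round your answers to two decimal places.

Short run: with Pᵉ = 214, SRAS is Y = 11P − 1081. Setting AD = SRAS gives 2553 = 14P, so P = 182.36 and Y = 1472 − 3P = 924.93.
Output 924.93 is below potential 1273, so over time expected prices fall and SRAS shifts right until Y returns to 1273.
Long run: Y = 1273 on the AD curve gives 1273 = 1472 − 3P, so P = 66.33.

Long-run P = 66.33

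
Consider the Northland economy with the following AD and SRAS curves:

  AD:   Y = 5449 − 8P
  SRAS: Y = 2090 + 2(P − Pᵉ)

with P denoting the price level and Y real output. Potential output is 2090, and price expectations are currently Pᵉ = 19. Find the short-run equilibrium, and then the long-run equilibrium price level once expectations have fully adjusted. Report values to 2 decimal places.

Short run: with Pᵉ = 19, SRAS is Y = 2052 + 2P. Setting AD = SRAS gives 3397 = 10P, so P = 339.70 and Y = 5449 − 8P = 2731.40.
Output 2731.40 is above potential 2090, so over time expected prices rise and SRAS shifts left until Y returns to 2090.
Long run: Y = 2090 on the AD curve gives 2090 = 5449 − 8P, so P = 419.88.

Short run: P = 339.70, Y = 2731.40. Long run: P = 419.88.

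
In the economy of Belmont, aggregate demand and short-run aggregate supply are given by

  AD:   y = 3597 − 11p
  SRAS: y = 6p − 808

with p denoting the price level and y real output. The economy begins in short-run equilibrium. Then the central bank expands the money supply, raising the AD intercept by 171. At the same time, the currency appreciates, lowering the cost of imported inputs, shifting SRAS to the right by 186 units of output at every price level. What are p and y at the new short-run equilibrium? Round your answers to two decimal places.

After both shocks: AD is y = 3768 − 11p and SRAS is y = 6p − 622.
Setting them equal: 4390 = 17p, so p = 258.24.
Substituting into AD, y = 927.41.

p = 258.24, y = 927.41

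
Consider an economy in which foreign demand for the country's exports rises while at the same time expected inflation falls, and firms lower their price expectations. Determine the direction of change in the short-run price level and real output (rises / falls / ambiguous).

The first event is a positive demand shock: AD shifts right, which by itself pushes P up and Y up.
The second is a favourable supply shock: SRAS shifts right, which by itself pushes P down and Y up.
The two shocks push P in opposite directions, so the effect on P is ambiguous. Both shocks push Y up, so Y rises.

Price level: ambiguous; output: rises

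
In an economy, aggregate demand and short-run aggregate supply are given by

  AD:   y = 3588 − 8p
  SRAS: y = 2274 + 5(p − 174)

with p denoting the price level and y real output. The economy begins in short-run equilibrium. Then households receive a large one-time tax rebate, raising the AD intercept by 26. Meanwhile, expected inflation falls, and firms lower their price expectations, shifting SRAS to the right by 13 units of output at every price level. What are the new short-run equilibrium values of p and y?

p = 169, y = 2262

After both shocks: AD is y = 3614 − 8p and SRAS is y = 1417 + 5p.
Setting them equal: 2197 = 13p, so p = 169.
y = 3614 − 8·169 = 2262.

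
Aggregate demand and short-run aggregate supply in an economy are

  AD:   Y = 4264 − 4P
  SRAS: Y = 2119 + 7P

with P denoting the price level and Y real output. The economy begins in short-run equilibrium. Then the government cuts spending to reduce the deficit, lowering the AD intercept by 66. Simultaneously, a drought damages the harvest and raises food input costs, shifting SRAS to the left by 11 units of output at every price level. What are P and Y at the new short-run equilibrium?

P = 190, Y = 3438

After both shocks: AD is Y = 4198 − 4P and SRAS is Y = 2108 + 7P.
Setting them equal: 2090 = 11P, so P = 190.
Y = 4198 − 4·190 = 3438.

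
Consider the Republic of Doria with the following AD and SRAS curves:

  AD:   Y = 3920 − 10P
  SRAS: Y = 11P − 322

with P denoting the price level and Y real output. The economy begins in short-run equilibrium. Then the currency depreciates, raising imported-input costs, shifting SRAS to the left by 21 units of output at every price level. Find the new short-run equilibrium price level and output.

P = 203, Y = 1890

This is a negative supply shock: SRAS shifts left.
New SRAS: Y = 11P − 343.
Set AD = SRAS: 3920 − 10P = 11P − 343, so 4263 = 21P and P = 203.
Y = 3920 − 10·203 = 1890.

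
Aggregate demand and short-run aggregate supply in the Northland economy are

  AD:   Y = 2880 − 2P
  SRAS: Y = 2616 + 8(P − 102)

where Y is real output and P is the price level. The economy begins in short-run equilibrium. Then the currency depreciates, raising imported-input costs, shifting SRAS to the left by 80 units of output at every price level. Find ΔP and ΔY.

ΔP = +8, ΔY = -16

This is a negative supply shock: SRAS shifts left.
New SRAS: Y = 1720 + 8P.
Set AD = SRAS: 2880 − 2P = 1720 + 8P, so 1160 = 10P and P = 116.
Y = 2880 − 2·116 = 2648.
Initially P = 108, Y = 2664, so ΔP = +8 and ΔY = -16.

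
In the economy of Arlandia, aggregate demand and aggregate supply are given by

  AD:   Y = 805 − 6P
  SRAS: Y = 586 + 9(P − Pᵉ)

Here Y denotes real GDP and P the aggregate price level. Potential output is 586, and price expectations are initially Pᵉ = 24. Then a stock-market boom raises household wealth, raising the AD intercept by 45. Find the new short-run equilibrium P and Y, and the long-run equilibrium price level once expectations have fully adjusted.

Short run: P = 32, Y = 658. Long run: P = 44.

AD shifts right: new AD is Y = 850 − 6P. With Pᵉ = 24, SRAS is Y = 370 + 9P.
Short run: 850 − 6P = 370 + 9P gives 480 = 15P, so P = 32 and Y = 850 − 6·32 = 658.
Y = 658 is above potential 586; expectations adjust and SRAS shifts left until Y = 586.
Long run: on the new AD curve, 586 = 850 − 6P gives P = 44.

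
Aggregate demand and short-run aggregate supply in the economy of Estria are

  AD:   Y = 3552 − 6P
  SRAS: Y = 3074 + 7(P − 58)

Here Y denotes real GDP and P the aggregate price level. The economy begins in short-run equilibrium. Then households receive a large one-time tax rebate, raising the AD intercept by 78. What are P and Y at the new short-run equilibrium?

P = 74, Y = 3186

This is a positive demand shock: AD shifts right.
New AD: Y = 3630 − 6P.
SRAS can be written Y = 2668 + 7P.
Set AD = SRAS: 3630 − 6P = 2668 + 7P, so 962 = 13P and P = 74.
Y = 3630 − 6·74 = 3186.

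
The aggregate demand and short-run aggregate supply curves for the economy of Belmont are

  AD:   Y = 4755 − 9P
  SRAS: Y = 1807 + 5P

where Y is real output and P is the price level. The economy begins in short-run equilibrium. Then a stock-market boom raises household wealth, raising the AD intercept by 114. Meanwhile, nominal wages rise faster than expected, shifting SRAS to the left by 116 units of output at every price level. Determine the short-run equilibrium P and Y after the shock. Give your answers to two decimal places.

After both shocks: AD is Y = 4869 − 9P and SRAS is Y = 1691 + 5P.
Setting them equal: 3178 = 14P, so P = 227.00.
Substituting into AD, Y = 2826.00.

P = 227.00, Y = 2826.00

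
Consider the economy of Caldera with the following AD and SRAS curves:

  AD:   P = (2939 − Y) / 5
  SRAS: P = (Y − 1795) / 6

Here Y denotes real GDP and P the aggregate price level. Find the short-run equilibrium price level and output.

Rearrange AD to Y = 2939 − 5P.
Rearrange SRAS to Y = 1795 + 6P.
Set AD = SRAS: 2939 − 5P = 1795 + 6P, so 1144 = 11P and P = 104.
Then Y = 2939 − 5·104 = 2419.

P = 104, Y = 2419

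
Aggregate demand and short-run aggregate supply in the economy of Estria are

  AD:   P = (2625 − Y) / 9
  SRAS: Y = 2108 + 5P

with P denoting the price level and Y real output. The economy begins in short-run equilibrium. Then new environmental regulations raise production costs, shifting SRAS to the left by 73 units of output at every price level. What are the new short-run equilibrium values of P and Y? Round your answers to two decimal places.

This is a negative supply shock: SRAS shifts left.
New SRAS: Y = 2035 + 5P.
Set AD = SRAS: 2625 − 9P = 2035 + 5P, so 590 = 14P and P = 42.14.
Substituting into AD, Y = 2245.71.

P = 42.14, Y = 2245.71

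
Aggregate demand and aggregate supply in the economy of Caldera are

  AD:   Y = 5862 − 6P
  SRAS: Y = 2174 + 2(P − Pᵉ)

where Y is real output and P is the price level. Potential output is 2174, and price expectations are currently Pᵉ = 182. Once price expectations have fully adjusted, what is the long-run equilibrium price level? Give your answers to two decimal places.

Short run: with Pᵉ = 182, SRAS is Y = 1810 + 2P. Setting AD = SRAS gives 4052 = 8P, so P = 506.50 and Y = 5862 − 6P = 2823.00.
Output 2823.00 is above potential 2174, so over time expected prices rise and SRAS shifts left until Y returns to 2174.
Long run: Y = 2174 on the AD curve gives 2174 = 5862 − 6P, so P = 614.67.

Long-run P = 614.67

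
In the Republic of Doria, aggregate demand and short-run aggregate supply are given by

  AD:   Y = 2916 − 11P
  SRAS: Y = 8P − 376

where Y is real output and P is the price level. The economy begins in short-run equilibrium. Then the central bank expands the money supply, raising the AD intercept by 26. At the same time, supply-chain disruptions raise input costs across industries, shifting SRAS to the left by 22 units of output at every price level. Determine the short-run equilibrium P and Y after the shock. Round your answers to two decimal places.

After both shocks: AD is Y = 2942 − 11P and SRAS is Y = 8P − 398.
Setting them equal: 3340 = 19P, so P = 175.79.
Substituting into AD, Y = 1008.32.

P = 175.79, Y = 1008.32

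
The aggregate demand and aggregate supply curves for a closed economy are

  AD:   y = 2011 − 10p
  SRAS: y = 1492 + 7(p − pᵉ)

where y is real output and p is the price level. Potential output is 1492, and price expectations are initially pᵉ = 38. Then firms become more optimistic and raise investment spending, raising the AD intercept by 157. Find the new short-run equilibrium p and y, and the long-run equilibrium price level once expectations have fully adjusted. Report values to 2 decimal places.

Short run: p = 55.41, y = 1613.88. Long run: p = 67.60.

AD shifts right: new AD is y = 2168 − 10p. With pᵉ = 38, SRAS is y = 1226 + 7p.
Short run: 2168 − 10p = 1226 + 7p gives 942 = 17p, so p = 55.41 and y = 2168 − 10p = 1613.88.
y = 1613.88 is above potential 1492; expectations adjust and SRAS shifts left until y = 1492.
Long run: on the new AD curve, 1492 = 2168 − 10p gives p = 67.60.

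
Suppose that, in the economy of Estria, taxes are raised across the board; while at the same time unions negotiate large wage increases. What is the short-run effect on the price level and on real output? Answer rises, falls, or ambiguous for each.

Price level: ambiguous; output: falls

The first event is a negative demand shock: AD shifts left, which by itself pushes P down and Y down.
The second is an adverse supply shock: SRAS shifts left, which by itself pushes P up and Y down.
The two shocks push P in opposite directions, so the effect on P is ambiguous. Both shocks push Y down, so Y falls.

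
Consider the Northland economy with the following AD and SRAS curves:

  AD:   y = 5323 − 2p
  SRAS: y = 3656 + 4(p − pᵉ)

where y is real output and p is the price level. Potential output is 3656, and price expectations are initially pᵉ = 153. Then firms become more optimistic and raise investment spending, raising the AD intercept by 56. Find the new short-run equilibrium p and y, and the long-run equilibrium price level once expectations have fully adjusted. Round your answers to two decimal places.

AD shifts right: new AD is y = 5379 − 2p. With pᵉ = 153, SRAS is y = 3044 + 4p.
Short run: 5379 − 2p = 3044 + 4p gives 2335 = 6p, so p = 389.17 and y = 5379 − 2p = 4600.67.
y = 4600.67 is above potential 3656; expectations adjust and SRAS shifts left until y = 3656.
Long run: on the new AD curve, 3656 = 5379 − 2p gives p = 861.50.

Short run: p = 389.17, y = 4600.67. Long run: p = 861.50.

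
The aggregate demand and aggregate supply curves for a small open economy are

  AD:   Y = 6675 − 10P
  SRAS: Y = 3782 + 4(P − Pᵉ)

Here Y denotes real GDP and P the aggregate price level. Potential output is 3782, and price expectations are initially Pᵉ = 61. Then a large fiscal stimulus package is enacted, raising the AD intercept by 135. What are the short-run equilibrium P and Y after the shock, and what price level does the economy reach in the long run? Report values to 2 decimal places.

Short run: P = 233.71, Y = 4472.86. Long run: P = 302.80.

AD shifts right: new AD is Y = 6810 − 10P. With Pᵉ = 61, SRAS is Y = 3538 + 4P.
Short run: 6810 − 10P = 3538 + 4P gives 3272 = 14P, so P = 233.71 and Y = 6810 − 10P = 4472.86.
Y = 4472.86 is above potential 3782; expectations adjust and SRAS shifts left until Y = 3782.
Long run: on the new AD curve, 3782 = 6810 − 10P gives P = 302.80.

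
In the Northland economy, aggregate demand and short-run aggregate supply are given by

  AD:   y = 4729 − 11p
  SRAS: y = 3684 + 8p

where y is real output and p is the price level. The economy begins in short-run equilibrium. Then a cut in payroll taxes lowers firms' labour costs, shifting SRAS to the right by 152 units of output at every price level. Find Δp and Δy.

Δp = -8, Δy = +88

This is a positive supply shock: SRAS shifts right.
New SRAS: y = 3836 + 8p.
Set AD = SRAS: 4729 − 11p = 3836 + 8p, so 893 = 19p and p = 47.
y = 4729 − 11·47 = 4212.
Initially p = 55, y = 4124, so Δp = -8 and Δy = +88.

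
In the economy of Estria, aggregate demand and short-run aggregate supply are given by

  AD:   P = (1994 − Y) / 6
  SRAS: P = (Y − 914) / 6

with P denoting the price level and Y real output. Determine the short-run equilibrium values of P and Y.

Rearrange AD to Y = 1994 − 6P.
Rearrange SRAS to Y = 914 + 6P.
Set AD = SRAS: 1994 − 6P = 914 + 6P, so 1080 = 12P and P = 90.
Then Y = 1994 − 6·90 = 1454.

P = 90, Y = 1454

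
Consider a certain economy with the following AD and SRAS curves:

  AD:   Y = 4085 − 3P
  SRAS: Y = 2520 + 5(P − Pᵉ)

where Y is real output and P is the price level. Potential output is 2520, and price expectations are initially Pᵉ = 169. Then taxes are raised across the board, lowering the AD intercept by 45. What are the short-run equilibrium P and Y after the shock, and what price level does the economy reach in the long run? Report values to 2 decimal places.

AD shifts left: new AD is Y = 4040 − 3P. With Pᵉ = 169, SRAS is Y = 1675 + 5P.
Short run: 4040 − 3P = 1675 + 5P gives 2365 = 8P, so P = 295.63 and Y = 4040 − 3P = 3153.13.
Y = 3153.13 is above potential 2520; expectations adjust and SRAS shifts left until Y = 2520.
Long run: on the new AD curve, 2520 = 4040 − 3P gives P = 506.67.

Short run: P = 295.63, Y = 3153.13. Long run: P = 506.67.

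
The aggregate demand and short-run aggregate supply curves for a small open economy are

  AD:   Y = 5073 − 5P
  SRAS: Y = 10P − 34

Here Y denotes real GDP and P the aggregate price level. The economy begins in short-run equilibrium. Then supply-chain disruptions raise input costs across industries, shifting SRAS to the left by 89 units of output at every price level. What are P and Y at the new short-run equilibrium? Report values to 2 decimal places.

This is a negative supply shock: SRAS shifts left.
New SRAS: Y = 10P − 123.
Set AD = SRAS: 5073 − 5P = 10P − 123, so 5196 = 15P and P = 346.40.
Substituting into AD, Y = 3341.00.

P = 346.40, Y = 3341.00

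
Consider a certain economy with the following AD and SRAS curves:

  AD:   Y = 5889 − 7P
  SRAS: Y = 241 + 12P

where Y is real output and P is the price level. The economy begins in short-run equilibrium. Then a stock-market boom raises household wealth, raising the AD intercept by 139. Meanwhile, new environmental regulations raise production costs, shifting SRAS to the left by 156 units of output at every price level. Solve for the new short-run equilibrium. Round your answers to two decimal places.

P = 312.79, Y = 3838.47

After both shocks: AD is Y = 6028 − 7P and SRAS is Y = 85 + 12P.
Setting them equal: 5943 = 19P, so P = 312.79.
Substituting into AD, Y = 3838.47.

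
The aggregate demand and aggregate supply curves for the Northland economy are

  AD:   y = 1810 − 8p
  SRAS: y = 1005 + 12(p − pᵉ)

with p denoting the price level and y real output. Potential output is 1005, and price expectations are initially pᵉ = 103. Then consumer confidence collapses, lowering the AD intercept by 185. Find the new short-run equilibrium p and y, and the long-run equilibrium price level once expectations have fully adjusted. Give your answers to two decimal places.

AD shifts left: new AD is y = 1625 − 8p. With pᵉ = 103, SRAS is y = 12p − 231.
Short run: 1625 − 8p = 12p − 231 gives 1856 = 20p, so p = 92.80 and y = 1625 − 8p = 882.60.
y = 882.60 is below potential 1005; expectations adjust and SRAS shifts right until y = 1005.
Long run: on the new AD curve, 1005 = 1625 − 8p gives p = 77.50.

Short run: p = 92.80, y = 882.60. Long run: p = 77.50.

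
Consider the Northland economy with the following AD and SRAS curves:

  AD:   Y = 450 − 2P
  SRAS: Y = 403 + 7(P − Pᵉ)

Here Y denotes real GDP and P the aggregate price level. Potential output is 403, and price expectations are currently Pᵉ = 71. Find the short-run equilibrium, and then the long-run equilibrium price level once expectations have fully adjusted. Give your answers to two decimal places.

Short run: with Pᵉ = 71, SRAS is Y = 7P − 94. Setting AD = SRAS gives 544 = 9P, so P = 60.44 and Y = 450 − 2P = 329.11.
Output 329.11 is below potential 403, so over time expected prices fall and SRAS shifts right until Y returns to 403.
Long run: Y = 403 on the AD curve gives 403 = 450 − 2P, so P = 23.50.

Short run: P = 60.44, Y = 329.11. Long run: P = 23.50.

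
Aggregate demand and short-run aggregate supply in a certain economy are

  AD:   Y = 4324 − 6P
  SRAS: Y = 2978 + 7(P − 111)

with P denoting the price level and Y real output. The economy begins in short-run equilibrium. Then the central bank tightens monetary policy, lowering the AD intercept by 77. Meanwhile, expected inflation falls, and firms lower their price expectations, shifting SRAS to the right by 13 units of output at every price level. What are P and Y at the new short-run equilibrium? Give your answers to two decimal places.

After both shocks: AD is Y = 4247 − 6P and SRAS is Y = 2214 + 7P.
Setting them equal: 2033 = 13P, so P = 156.38.
Substituting into AD, Y = 3308.69.

P = 156.38, Y = 3308.69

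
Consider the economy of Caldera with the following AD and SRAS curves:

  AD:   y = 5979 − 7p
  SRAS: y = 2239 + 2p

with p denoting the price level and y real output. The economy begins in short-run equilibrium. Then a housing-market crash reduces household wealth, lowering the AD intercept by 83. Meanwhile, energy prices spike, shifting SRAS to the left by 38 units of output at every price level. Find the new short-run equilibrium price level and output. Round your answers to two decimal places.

p = 410.56, y = 3022.11

After both shocks: AD is y = 5896 − 7p and SRAS is y = 2201 + 2p.
Setting them equal: 3695 = 9p, so p = 410.56.
Substituting into AD, y = 3022.11.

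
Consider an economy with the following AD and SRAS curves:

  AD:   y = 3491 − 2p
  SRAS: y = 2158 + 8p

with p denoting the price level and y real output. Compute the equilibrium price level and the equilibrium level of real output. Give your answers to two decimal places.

p = 133.30, y = 3224.40

Set AD = SRAS: 3491 − 2p = 2158 + 8p, so 1333 = 10p and p = 133.30.
Substituting into AD, y = 3491 − 2p = 3224.40.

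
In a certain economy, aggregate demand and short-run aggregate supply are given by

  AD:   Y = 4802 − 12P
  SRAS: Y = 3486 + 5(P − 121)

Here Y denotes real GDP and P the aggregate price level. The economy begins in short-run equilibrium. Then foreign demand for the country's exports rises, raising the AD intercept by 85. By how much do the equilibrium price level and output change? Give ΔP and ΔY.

ΔP = +5, ΔY = +25

This is a positive demand shock: AD shifts right.
New AD: Y = 4887 − 12P.
SRAS can be written Y = 2881 + 5P.
Set AD = SRAS: 4887 − 12P = 2881 + 5P, so 2006 = 17P and P = 118.
Y = 4887 − 12·118 = 3471.
Initially P = 113, Y = 3446, so ΔP = +5 and ΔY = +25.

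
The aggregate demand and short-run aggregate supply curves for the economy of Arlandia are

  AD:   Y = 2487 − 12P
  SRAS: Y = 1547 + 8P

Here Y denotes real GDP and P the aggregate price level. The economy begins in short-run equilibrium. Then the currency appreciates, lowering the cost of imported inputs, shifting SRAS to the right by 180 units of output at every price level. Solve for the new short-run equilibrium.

P = 38, Y = 2031

This is a positive supply shock: SRAS shifts right.
New SRAS: Y = 1727 + 8P.
Set AD = SRAS: 2487 − 12P = 1727 + 8P, so 760 = 20P and P = 38.
Y = 2487 − 12·38 = 2031.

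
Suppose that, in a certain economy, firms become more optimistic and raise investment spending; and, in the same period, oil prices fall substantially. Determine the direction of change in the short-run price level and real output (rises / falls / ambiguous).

Price level: ambiguous; output: rises

The first event is a positive demand shock: AD shifts right, which by itself pushes P up and Y up.
The second is a favourable supply shock: SRAS shifts right, which by itself pushes P down and Y up.
The two shocks push P in opposite directions, so the effect on P is ambiguous. Both shocks push Y up, so Y rises.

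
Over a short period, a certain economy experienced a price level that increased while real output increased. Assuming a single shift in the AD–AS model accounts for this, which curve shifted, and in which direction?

AD shifted right

P rose and Y rose. An AD shift moves P and Y in the same direction; an SRAS shift moves them in opposite directions.
Here P and Y moved in the same direction, so the AD curve shifted.
Since Y rose, AD shifted right.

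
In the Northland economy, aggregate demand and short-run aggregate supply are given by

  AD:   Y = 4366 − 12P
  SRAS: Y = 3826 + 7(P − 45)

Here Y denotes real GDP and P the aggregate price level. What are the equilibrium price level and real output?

P = 45, Y = 3826

Write SRAS as Y = 3826 + 7P − 315 = 3511 + 7P.
Set AD = SRAS: 4366 − 12P = 3511 + 7P, so 855 = 19P and P = 45.
Then Y = 4366 − 12·45 = 3826.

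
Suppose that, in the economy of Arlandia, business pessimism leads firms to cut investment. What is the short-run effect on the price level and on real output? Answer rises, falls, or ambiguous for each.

Price level: falls; output: falls

This is a negative demand shock: AD shifts left.
Moving along the upward-sloping SRAS curve, P falls and Y falls.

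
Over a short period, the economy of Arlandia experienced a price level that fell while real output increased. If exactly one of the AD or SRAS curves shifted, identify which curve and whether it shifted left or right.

SRAS shifted right

P fell and Y rose. An AD shift moves P and Y in the same direction; an SRAS shift moves them in opposite directions.
Here P and Y moved in opposite directions, so the SRAS curve shifted.
Since Y rose, SRAS shifted right.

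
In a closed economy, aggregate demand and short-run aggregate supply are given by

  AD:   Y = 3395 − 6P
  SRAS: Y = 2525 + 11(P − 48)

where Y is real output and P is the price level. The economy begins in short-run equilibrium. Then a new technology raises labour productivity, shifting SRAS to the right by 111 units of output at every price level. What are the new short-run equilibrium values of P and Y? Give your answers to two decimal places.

This is a positive supply shock: SRAS shifts right.
New SRAS: Y = 2108 + 11P.
Set AD = SRAS: 3395 − 6P = 2108 + 11P, so 1287 = 17P and P = 75.71.
Substituting into AD, Y = 2940.76.

P = 75.71, Y = 2940.76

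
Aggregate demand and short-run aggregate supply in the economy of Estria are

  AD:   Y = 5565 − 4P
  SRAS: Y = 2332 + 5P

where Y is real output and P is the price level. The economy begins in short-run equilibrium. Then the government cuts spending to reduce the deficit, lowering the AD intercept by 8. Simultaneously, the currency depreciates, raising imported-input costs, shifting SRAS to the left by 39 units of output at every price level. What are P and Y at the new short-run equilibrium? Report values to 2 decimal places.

P = 362.67, Y = 4106.33

After both shocks: AD is Y = 5557 − 4P and SRAS is Y = 2293 + 5P.
Setting them equal: 3264 = 9P, so P = 362.67.
Substituting into AD, Y = 4106.33.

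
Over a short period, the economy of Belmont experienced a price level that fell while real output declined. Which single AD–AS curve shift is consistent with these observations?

AD shifted left

P fell and Y fell. An AD shift moves P and Y in the same direction; an SRAS shift moves them in opposite directions.
Here P and Y moved in the same direction, so the AD curve shifted.
Since Y fell, AD shifted left.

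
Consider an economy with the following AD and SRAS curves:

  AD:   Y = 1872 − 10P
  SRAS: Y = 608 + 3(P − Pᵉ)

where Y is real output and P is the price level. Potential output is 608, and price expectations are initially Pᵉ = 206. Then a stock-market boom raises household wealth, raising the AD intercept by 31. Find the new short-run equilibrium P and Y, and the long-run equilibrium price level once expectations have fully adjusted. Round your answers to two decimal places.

AD shifts right: new AD is Y = 1903 − 10P. With Pᵉ = 206, SRAS is Y = 3P − 10.
Short run: 1903 − 10P = 3P − 10 gives 1913 = 13P, so P = 147.15 and Y = 1903 − 10P = 431.46.
Y = 431.46 is below potential 608; expectations adjust and SRAS shifts right until Y = 608.
Long run: on the new AD curve, 608 = 1903 − 10P gives P = 129.50.

Short run: P = 147.15, Y = 431.46. Long run: P = 129.50.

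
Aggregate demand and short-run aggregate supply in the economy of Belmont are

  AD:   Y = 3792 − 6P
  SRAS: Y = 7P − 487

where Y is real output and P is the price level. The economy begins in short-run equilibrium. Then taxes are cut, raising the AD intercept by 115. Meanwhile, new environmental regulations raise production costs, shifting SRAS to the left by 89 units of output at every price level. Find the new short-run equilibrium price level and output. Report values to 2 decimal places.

After both shocks: AD is Y = 3907 − 6P and SRAS is Y = 7P − 576.
Setting them equal: 4483 = 13P, so P = 344.85.
Substituting into AD, Y = 1837.92.

P = 344.85, Y = 1837.92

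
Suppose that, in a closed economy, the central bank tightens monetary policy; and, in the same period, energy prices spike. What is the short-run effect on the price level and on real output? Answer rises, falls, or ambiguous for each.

Price level: ambiguous; output: falls

The first event is a negative demand shock: AD shifts left, which by itself pushes P down and Y down.
The second is an adverse supply shock: SRAS shifts left, which by itself pushes P up and Y down.
The two shocks push P in opposite directions, so the effect on P is ambiguous. Both shocks push Y down, so Y falls.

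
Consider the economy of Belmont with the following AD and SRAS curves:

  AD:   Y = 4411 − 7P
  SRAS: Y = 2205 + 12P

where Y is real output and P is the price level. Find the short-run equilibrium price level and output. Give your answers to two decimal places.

Set AD = SRAS: 4411 − 7P = 2205 + 12P, so 2206 = 19P and P = 116.11.
Substituting into AD, Y = 4411 − 7P = 3598.26.

P = 116.11, Y = 3598.26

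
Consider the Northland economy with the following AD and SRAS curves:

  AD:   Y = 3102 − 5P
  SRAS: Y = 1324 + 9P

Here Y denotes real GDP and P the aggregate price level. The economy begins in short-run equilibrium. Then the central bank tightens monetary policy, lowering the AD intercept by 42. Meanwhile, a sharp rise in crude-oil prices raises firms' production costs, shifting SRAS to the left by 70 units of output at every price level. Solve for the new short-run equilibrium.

After both shocks: AD is Y = 3060 − 5P and SRAS is Y = 1254 + 9P.
Setting them equal: 1806 = 14P, so P = 129.
Y = 3060 − 5·129 = 2415.

P = 129, Y = 2415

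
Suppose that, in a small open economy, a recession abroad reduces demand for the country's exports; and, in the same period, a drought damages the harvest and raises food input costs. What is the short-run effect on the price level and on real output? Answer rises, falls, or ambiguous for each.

Price level: ambiguous; output: falls

The first event is a negative demand shock: AD shifts left, which by itself pushes P down and Y down.
The second is an adverse supply shock: SRAS shifts left, which by itself pushes P up and Y down.
The two shocks push P in opposite directions, so the effect on P is ambiguous. Both shocks push Y down, so Y falls.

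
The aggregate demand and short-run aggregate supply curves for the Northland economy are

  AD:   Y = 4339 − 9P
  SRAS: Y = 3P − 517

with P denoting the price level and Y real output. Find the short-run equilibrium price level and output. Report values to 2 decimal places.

Set AD = SRAS: 4339 − 9P = 3P − 517, so 4856 = 12P and P = 404.67.
Substituting into AD, Y = 4339 − 9P = 697.00.

P = 404.67, Y = 697.00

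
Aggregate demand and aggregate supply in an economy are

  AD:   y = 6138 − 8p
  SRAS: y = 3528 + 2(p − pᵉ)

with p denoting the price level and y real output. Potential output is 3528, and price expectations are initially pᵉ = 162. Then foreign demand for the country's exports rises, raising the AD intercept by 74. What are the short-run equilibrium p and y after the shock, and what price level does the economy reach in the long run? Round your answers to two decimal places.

AD shifts right: new AD is y = 6212 − 8p. With pᵉ = 162, SRAS is y = 3204 + 2p.
Short run: 6212 − 8p = 3204 + 2p gives 3008 = 10p, so p = 300.80 and y = 6212 − 8p = 3805.60.
y = 3805.60 is above potential 3528; expectations adjust and SRAS shifts left until y = 3528.
Long run: on the new AD curve, 3528 = 6212 − 8p gives p = 335.50.

Short run: p = 300.80, y = 3805.60. Long run: p = 335.50.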